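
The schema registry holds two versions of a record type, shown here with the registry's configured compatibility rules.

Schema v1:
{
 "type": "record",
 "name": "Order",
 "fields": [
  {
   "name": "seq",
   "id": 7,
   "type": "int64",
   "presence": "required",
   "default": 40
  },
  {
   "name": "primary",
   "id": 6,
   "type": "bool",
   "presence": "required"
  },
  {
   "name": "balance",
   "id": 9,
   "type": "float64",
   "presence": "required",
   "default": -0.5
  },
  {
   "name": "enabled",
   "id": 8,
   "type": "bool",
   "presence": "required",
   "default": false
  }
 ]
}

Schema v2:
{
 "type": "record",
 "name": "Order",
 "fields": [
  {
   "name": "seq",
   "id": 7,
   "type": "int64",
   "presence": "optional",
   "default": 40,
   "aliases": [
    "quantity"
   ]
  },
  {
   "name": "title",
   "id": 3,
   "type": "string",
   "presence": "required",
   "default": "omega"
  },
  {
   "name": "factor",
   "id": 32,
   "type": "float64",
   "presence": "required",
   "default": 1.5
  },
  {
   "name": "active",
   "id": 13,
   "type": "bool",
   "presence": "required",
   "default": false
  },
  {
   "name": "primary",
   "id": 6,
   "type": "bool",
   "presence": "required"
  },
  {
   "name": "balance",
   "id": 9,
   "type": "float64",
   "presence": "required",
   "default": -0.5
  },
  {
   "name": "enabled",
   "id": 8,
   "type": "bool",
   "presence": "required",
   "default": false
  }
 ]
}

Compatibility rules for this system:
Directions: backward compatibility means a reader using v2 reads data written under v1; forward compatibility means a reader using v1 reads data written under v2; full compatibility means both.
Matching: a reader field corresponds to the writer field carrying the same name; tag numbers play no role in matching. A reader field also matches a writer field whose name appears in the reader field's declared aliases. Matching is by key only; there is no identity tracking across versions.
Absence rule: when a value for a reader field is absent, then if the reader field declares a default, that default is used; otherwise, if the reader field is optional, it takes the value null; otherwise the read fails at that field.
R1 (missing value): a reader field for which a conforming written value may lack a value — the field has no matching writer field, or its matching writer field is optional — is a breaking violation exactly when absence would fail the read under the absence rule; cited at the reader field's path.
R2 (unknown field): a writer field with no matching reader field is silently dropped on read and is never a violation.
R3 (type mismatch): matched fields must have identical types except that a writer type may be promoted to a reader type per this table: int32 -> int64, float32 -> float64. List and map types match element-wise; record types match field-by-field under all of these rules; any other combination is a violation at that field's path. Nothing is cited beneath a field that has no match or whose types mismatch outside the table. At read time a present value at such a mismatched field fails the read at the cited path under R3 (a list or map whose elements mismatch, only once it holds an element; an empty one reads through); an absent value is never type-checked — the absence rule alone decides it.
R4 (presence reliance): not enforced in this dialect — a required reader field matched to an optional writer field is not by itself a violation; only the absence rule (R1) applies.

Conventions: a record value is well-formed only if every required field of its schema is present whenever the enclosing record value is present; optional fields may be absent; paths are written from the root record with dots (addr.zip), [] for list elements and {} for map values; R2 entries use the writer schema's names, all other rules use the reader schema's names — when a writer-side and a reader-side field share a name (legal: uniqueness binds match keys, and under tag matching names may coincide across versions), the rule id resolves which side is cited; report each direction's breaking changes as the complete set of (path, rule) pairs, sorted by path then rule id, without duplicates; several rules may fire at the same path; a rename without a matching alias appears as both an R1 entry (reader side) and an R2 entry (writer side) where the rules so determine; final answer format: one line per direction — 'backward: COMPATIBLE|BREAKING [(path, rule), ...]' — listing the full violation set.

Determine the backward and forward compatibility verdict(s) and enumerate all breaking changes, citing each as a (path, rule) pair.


in Order below, arrows point writer -> reader
checking backward for Order: reader v2 against writer v1:
  int64 -> int64, writer required: seq aligns to seq
  title: no writer-side match
  factor: no writer-side match
  active: no writer-side match
  bool -> bool, writer required: primary aligns to primary
  float64 -> float64, writer required: balance aligns to balance
  bool -> bool, writer required: enabled aligns to enabled
  nothing fires on Order: backward is COMPATIBLE
checking forward for Order: reader v1 against writer v2:
  int64 -> int64, writer optional: seq aligns to seq
  bool -> bool, writer required: primary aligns to primary
  float64 -> float64, writer required: balance aligns to balance
  bool -> bool, writer required: enabled aligns to enabled
  title (writer side), unknown to reader
  factor (writer side), unknown to reader
  active (writer side), unknown to reader
  nothing fires on Order: forward is COMPATIBLE

backward: COMPATIBLE []; forward: COMPATIBLE []


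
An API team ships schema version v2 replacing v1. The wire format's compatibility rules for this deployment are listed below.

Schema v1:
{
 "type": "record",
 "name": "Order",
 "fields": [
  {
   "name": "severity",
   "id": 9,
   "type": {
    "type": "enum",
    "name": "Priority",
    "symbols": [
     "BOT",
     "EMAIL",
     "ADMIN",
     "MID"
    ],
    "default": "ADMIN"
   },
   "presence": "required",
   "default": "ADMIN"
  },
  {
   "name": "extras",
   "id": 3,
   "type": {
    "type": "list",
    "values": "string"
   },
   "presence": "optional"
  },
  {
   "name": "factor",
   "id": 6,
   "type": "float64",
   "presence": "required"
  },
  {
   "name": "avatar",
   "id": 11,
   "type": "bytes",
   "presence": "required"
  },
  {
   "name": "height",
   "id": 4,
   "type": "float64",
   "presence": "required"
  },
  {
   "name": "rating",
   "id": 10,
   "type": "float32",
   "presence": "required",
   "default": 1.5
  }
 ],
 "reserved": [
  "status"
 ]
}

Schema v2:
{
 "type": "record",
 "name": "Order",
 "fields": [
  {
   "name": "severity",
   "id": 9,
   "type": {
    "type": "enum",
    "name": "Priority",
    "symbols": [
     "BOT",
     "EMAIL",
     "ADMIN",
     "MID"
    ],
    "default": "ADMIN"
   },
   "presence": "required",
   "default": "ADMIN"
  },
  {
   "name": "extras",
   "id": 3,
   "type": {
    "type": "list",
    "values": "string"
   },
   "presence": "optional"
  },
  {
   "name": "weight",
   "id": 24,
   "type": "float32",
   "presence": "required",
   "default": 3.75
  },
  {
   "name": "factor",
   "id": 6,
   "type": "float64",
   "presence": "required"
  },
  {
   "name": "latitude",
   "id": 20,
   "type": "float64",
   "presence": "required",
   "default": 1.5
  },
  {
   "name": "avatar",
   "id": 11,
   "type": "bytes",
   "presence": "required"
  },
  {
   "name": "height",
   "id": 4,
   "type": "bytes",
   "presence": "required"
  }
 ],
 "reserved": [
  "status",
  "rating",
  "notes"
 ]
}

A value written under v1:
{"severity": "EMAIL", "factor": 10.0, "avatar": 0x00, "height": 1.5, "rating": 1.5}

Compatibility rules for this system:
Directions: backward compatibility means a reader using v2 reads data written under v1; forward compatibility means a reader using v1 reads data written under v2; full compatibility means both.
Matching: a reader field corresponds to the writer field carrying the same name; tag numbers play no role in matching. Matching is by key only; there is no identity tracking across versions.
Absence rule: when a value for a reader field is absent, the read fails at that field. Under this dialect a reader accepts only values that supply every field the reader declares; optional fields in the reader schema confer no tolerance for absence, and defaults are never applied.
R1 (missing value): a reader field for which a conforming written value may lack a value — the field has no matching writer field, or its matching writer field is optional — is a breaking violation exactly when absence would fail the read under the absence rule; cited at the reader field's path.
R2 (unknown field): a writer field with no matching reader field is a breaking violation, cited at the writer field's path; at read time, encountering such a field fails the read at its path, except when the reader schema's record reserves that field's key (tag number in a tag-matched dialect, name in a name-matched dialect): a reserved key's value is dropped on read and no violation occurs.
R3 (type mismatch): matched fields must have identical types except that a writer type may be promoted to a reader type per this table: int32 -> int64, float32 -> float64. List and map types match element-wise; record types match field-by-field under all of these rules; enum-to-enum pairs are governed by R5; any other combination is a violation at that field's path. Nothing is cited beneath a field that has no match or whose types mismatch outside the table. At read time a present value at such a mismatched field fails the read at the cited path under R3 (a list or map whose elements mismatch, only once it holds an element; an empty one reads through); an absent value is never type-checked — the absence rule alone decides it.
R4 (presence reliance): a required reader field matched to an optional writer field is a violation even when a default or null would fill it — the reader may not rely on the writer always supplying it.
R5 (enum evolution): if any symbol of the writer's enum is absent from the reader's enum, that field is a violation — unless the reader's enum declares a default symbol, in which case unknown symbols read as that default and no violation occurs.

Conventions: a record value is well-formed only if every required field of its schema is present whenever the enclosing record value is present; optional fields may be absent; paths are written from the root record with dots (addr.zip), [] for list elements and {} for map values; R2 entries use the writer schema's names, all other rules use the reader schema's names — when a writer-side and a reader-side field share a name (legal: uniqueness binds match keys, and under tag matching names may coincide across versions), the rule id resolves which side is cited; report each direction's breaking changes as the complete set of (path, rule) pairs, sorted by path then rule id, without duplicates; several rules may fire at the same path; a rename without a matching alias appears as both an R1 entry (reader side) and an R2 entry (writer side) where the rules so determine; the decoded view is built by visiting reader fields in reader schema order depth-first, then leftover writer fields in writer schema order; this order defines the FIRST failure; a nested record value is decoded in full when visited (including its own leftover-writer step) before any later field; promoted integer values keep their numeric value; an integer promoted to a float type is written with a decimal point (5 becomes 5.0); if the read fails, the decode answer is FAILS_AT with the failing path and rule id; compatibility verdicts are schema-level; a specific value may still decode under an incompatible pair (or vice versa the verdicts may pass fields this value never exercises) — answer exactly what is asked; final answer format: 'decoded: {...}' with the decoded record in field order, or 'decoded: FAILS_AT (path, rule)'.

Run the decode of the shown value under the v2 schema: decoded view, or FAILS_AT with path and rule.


decoded: FAILS_AT (extras, R1)

arrows below run writer -> reader for Order
decode walk for Order under reader schema v2:
  severity := "EMAIL"
  read fails at extras under R1 (no fill)
  => FAILS_AT (extras, R1)
the other Order changes do not affect what is asked:
  field height in record Order: type float64 changed to bytes -> changes Order's schema-level verdicts only — the decode of this value is the same
  removed field rating from record Order (its key "rating" joins the reserved list) -> changes Order's schema-level verdicts only — the decode of this value is the same
  added field latitude to record Order: required float64, tag 20, default 1.5 (in v2 it sits immediately before avatar) -> changes Order's schema-level verdicts only — the decode of this value is the same
  added field weight to record Order: required float32, tag 24, default 3.75 (in v2 it sits immediately before factor) -> changes Order's schema-level verdicts only — the decode of this value is the same


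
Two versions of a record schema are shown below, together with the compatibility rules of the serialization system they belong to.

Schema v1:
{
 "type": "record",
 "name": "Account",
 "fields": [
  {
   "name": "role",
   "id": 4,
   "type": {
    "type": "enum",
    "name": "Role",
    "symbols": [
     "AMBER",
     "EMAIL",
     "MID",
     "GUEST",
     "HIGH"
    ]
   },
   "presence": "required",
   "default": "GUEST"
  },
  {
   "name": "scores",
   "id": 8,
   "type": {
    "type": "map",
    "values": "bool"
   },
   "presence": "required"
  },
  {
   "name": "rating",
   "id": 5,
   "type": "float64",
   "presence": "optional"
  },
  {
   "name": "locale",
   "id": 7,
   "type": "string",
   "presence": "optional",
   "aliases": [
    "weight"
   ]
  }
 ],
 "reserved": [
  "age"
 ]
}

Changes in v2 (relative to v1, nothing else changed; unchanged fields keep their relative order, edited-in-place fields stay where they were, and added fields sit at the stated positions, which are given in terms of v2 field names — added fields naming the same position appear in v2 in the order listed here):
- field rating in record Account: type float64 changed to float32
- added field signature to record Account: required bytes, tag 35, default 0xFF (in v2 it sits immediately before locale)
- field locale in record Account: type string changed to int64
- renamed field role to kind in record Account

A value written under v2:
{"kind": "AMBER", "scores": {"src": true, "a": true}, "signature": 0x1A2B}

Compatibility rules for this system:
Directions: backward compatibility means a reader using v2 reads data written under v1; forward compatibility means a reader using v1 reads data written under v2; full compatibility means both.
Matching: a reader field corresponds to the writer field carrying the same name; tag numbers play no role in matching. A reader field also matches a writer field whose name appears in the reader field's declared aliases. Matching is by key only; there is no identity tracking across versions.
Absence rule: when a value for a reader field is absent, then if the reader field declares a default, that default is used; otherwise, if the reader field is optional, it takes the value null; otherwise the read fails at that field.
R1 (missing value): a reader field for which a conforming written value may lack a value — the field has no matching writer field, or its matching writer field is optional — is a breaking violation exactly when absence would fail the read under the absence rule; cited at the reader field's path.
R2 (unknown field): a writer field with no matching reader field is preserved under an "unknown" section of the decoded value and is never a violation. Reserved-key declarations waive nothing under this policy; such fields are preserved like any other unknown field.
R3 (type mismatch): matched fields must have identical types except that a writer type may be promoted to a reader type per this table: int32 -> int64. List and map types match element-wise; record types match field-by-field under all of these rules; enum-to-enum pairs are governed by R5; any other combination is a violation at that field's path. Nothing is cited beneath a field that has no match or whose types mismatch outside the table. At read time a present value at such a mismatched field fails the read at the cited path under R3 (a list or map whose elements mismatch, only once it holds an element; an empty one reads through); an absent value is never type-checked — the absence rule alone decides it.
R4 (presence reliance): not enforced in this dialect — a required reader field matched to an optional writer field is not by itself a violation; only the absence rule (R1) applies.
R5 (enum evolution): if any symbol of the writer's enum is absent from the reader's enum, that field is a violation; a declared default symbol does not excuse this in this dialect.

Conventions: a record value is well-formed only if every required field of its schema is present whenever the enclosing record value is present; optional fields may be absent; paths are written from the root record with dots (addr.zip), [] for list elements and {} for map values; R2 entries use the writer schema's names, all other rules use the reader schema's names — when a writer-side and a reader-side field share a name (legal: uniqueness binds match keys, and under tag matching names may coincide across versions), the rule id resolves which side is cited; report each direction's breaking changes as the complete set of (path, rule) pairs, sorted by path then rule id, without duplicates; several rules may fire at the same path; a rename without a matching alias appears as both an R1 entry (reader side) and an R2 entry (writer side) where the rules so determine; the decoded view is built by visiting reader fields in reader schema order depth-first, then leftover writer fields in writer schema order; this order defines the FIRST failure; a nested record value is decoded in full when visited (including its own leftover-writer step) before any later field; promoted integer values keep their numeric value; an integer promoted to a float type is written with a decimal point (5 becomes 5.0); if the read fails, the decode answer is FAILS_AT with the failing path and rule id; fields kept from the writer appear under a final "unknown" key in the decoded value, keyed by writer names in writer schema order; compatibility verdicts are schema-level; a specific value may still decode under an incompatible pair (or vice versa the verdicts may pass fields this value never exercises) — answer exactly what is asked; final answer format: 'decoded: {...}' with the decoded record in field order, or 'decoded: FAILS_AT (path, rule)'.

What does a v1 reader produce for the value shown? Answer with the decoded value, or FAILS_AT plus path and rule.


decoded: {"role": "GUEST", "scores": {"src": true, "a": true}, "rating": null, "locale": null, "unknown": {"kind": "AMBER", "signature": 0x1A2B}}

in Account below, arrows point writer -> reader
decode walk for Account under reader schema v1:
  role := "GUEST" (absent -> default)
  scores := {"src": true, "a": true}
  rating := null (absent, optional -> null)
  locale := null (absent, optional -> null)
  writer kind: kept under "unknown"
  writer signature: kept under "unknown"
  => decoded: {"role": "GUEST", "scores": {"src": true, "a": true}, "rating": null, "locale": null, "unknown": {"kind": "AMBER", "signature": 0x1A2B}}
remaining Account differences; none change what is asked:
  field rating in record Account: type float64 changed to float32 -> matters for Account compatibility verdicts, not for this value's decode
  field locale in record Account: type string changed to int64 -> matters for Account compatibility verdicts, not for this value's decode


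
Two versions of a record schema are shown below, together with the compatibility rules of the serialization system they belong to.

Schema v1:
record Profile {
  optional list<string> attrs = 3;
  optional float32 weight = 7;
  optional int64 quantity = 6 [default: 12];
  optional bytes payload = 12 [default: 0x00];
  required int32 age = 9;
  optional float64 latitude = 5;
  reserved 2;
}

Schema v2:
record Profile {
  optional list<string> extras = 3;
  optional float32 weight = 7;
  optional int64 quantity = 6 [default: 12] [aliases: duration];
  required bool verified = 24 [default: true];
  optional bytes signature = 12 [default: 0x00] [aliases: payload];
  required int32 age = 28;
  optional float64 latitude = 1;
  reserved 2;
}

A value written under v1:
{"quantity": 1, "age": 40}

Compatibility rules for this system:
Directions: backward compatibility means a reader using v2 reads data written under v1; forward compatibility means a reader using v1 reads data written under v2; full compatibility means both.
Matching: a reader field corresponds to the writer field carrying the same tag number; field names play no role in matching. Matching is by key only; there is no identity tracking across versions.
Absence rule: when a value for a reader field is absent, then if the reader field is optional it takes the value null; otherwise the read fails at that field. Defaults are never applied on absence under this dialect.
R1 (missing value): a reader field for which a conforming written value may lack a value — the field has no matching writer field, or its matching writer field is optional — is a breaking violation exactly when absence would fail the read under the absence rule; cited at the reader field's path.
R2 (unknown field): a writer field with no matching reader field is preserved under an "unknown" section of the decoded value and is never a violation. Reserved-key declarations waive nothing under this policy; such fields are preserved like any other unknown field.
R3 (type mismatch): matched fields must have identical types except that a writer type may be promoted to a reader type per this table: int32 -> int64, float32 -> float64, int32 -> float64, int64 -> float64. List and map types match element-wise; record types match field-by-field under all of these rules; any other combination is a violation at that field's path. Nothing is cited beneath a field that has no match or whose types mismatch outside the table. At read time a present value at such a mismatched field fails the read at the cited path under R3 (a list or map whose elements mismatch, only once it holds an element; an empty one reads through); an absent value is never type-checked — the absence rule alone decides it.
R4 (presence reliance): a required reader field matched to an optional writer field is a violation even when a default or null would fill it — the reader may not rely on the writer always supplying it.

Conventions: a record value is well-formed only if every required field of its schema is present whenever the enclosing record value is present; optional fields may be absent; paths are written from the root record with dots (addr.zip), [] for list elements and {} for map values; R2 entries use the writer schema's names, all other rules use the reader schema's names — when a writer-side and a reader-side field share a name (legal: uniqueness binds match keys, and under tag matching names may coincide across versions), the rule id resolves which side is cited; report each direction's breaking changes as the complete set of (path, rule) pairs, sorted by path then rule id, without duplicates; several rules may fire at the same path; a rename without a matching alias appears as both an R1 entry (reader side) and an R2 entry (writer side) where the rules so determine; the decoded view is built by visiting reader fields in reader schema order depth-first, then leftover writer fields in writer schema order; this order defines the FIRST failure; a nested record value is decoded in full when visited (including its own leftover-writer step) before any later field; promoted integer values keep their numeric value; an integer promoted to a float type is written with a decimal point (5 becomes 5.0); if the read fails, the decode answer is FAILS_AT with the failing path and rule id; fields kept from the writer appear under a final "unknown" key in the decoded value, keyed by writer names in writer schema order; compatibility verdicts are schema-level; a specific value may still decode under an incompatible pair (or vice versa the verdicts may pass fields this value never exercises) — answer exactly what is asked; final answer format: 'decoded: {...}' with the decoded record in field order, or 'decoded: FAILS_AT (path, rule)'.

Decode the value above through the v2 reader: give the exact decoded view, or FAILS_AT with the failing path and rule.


decoded: FAILS_AT (verified, R1)

in Profile below, arrows point writer -> reader
decoding the Profile value with the v2 reader:
  extras := null (absent, optional -> null)
  weight := null (absent, optional -> null)
  quantity := 1
  read fails at verified under R1 (no fill)
  => FAILS_AT (verified, R1)
ruling out the remaining Profile differences:
  field age in record Profile: tag 9 changed to 28 -> changes Profile's schema-level verdicts only — the decode of this value is the same
  renamed field payload to signature in record Profile (alias payload declared on the renamed field) -> triggers nothing under the printed rules; the Profile answer is the same either way
  field latitude in record Profile: tag 5 changed to 1 -> triggers nothing under the printed rules; the Profile answer is the same either way
  renamed field attrs to extras in record Profile -> triggers nothing under the printed rules; the Profile answer is the same either way


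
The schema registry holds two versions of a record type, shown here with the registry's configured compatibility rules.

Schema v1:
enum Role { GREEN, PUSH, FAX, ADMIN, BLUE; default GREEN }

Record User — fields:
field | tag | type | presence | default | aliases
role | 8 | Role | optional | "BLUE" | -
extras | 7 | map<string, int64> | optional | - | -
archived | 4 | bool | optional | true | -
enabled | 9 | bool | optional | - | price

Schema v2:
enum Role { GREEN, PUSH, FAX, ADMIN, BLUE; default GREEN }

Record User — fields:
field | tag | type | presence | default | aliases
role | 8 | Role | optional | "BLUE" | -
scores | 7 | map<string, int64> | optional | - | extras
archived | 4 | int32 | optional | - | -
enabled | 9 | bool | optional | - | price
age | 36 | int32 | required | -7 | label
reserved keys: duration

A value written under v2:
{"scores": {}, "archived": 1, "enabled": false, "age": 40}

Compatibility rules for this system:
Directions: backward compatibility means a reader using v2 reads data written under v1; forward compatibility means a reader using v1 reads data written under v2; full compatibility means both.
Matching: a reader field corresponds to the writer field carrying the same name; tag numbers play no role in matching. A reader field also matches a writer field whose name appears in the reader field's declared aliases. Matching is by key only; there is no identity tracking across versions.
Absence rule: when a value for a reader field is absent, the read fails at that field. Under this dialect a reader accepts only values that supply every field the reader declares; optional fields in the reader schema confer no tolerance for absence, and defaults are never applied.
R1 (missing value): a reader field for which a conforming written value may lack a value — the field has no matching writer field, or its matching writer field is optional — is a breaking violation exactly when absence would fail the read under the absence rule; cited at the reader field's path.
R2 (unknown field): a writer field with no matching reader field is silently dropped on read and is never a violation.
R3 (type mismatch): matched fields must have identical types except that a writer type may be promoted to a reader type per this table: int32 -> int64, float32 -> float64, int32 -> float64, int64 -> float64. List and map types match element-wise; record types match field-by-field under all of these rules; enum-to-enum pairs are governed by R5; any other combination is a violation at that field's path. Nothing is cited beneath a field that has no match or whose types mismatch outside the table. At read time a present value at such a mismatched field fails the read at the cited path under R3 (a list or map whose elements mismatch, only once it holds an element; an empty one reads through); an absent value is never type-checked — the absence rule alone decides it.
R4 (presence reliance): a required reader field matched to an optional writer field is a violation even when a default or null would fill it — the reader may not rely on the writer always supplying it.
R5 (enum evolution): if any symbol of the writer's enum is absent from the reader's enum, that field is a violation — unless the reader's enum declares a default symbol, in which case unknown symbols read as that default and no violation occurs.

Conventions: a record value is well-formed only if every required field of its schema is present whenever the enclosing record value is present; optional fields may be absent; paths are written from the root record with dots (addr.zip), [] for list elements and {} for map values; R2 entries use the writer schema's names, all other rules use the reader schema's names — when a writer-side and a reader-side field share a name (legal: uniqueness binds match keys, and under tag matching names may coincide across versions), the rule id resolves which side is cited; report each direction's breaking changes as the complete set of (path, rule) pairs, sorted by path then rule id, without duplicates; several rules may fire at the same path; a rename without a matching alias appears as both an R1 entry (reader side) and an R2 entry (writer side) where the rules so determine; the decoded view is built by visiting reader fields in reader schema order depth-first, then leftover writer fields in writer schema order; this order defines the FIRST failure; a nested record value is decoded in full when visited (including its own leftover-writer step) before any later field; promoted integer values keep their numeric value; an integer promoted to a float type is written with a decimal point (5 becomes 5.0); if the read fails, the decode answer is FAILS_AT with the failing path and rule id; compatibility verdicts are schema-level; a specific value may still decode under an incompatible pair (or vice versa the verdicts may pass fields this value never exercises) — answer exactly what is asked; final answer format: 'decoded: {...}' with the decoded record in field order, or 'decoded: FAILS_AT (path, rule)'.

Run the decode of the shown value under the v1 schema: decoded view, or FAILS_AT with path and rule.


in User below, arrows point writer -> reader
decode walk for User under reader schema v1:
  read fails at role under R1 (no fill)
  => FAILS_AT (role, R1)
remaining User differences; none change what is asked:
  field archived in record User: type bool changed to int32 (its default is dropped) -> schema-level compatibility only; this User value's decode is unchanged
  renamed field extras to scores in record User (alias extras declared on the renamed field) -> schema-level compatibility only; this User value's decode is unchanged
  added field age to record User: required int32, tag 36, default -7 (in v2 it sits last) -> schema-level compatibility only; this User value's decode is unchanged

decoded: FAILS_AT (role, R1)


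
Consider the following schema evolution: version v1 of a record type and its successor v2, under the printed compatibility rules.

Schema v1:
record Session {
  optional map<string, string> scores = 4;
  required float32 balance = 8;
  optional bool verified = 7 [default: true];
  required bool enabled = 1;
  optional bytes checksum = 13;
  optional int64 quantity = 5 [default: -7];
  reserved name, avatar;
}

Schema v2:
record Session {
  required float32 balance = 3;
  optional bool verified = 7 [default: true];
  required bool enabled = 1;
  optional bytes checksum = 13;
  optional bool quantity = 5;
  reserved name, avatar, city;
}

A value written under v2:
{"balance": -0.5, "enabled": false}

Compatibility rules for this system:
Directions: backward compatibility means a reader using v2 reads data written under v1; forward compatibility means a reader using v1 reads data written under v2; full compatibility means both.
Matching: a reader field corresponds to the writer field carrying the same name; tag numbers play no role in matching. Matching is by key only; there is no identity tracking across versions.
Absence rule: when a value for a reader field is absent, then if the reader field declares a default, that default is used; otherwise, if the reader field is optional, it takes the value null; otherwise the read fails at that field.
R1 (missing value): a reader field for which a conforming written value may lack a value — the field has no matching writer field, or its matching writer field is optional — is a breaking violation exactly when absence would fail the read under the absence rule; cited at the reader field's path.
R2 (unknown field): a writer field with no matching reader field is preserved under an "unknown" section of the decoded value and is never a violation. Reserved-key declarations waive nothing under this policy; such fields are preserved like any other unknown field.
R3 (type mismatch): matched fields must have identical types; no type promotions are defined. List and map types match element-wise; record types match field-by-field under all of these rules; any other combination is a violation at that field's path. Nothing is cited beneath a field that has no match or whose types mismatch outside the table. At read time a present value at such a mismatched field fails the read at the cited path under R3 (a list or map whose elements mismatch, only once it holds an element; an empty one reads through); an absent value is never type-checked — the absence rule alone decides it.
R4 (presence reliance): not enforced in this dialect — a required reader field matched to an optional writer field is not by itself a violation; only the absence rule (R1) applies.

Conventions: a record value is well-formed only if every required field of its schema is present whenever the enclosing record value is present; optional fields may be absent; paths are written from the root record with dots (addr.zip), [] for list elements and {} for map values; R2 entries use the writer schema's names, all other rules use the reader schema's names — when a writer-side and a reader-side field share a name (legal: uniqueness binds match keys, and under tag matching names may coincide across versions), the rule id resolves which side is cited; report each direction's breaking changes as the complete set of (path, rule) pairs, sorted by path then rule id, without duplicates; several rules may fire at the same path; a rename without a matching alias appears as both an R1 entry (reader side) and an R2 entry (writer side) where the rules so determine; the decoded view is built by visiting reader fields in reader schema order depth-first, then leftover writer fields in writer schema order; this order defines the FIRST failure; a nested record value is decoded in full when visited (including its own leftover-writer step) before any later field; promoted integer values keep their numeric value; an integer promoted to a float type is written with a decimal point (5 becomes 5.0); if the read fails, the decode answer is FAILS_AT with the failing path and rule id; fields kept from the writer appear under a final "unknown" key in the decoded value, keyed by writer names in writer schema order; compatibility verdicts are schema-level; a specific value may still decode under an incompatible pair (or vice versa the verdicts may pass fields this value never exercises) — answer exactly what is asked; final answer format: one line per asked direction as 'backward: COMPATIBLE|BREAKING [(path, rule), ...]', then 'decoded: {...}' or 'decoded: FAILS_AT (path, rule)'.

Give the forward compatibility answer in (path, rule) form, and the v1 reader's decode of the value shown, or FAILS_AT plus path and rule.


arrows below run writer -> reader for Session
forward pass over Session, reader schema v1, writer schema v2:
  scores: no writer match
  writer required, float32 -> float32: reader balance maps from writer balance
  writer optional, bool -> bool: reader verified maps from writer verified
  writer required, bool -> bool: reader enabled maps from writer enabled
  writer optional, bytes -> bytes: reader checksum maps from writer checksum
  writer optional, bool -> int64: reader quantity maps from writer quantity
  R3 fires at quantity
  => forward: BREAKING (1)
decode (reader v1):
  scores := null (missing; optional => null)
  balance := -0.5
  verified := true (missing; default applied)
  enabled := false
  checksum := null (missing; optional => null)
  quantity := -7 (missing; default applied)
  => decoded: {"scores": null, "balance": -0.5, "verified": true, "enabled": false, "checksum": null, "quantity": -7}
ruling out the remaining Session differences:
  field balance in record Session: tag 8 changed to 3 -> triggers nothing under Session's printed rules — same verdict
  removed field scores from record Session -> triggers nothing under Session's printed rules — same verdict

forward: BREAKING [(quantity, R3)]; decoded: {"scores": null, "balance": -0.5, "verified": true, "enabled": false, "checksum": null, "quantity": -7}


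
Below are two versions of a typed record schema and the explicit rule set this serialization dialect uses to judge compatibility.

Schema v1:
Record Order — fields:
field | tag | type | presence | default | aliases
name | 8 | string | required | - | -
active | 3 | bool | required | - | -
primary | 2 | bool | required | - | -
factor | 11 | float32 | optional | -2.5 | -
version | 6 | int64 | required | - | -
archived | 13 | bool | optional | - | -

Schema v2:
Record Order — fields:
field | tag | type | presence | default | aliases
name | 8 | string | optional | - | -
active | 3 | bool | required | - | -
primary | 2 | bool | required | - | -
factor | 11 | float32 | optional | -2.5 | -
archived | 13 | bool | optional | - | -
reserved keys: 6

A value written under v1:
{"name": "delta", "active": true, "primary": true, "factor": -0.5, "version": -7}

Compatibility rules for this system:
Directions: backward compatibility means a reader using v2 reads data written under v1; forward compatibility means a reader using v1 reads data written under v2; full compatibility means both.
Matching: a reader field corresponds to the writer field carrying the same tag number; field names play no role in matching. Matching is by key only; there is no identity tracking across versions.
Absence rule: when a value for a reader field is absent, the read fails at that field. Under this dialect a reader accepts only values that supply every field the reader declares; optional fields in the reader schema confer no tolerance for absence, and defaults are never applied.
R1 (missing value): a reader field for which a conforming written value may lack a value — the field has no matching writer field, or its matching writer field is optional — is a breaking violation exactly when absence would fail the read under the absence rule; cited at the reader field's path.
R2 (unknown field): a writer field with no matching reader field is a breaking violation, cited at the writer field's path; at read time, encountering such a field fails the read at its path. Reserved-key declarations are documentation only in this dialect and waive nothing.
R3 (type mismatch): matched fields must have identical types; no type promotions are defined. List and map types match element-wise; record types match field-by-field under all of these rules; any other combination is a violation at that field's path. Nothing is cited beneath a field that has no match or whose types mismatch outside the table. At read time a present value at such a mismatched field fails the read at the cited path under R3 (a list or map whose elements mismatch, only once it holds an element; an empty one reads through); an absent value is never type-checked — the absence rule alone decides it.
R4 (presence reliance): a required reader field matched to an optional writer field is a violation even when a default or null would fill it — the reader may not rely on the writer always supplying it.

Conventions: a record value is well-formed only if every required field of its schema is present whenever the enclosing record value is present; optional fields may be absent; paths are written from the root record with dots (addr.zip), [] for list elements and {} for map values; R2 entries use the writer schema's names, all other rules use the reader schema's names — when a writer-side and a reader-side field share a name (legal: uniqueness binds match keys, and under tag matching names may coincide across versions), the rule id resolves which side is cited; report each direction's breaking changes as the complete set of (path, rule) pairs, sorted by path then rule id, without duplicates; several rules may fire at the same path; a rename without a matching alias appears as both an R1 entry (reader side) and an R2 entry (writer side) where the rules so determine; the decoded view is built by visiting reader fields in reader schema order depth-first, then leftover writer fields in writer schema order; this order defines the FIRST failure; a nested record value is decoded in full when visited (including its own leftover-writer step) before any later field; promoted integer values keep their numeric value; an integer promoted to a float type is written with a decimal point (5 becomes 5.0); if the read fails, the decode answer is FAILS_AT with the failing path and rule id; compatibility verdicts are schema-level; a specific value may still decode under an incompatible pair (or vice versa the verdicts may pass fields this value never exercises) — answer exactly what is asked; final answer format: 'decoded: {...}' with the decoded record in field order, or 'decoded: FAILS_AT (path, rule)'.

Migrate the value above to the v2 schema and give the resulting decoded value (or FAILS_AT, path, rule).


decoded: FAILS_AT (archived, R1)

arrows below run writer -> reader for Order
decode walk for Order under reader schema v2:
  name := "delta"
  active := true
  primary := true
  factor := -0.5
  read fails at archived under R1 (no fill)
  => FAILS_AT (archived, R1)
remaining Order differences; none change what is asked:
  removed field version from record Order (its key 6 joins the reserved list) -> changes Order's schema-level verdicts only — the decode of this value is the same
  field name in record Order: required changed to optional -> changes Order's schema-level verdicts only — the decode of this value is the same
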